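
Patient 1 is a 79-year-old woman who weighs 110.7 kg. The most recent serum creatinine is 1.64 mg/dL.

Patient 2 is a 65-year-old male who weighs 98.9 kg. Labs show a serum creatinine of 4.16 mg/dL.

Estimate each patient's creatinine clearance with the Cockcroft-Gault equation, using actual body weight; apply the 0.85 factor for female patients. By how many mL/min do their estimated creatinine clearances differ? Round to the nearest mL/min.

24 mL/min

Patient 1: CrCl = (140 − 79) × 110.7 / (72 × 1.64) × 0.85 = 6752.7 / 118.08 × 0.85 ≈ 48.6 mL/min
Patient 2: CrCl = (140 − 65) × 98.9 / (72 × 4.16) = 7417.5 / 299.52 ≈ 24.8 mL/min
|48.6 − 24.8| = 23.8 mL/min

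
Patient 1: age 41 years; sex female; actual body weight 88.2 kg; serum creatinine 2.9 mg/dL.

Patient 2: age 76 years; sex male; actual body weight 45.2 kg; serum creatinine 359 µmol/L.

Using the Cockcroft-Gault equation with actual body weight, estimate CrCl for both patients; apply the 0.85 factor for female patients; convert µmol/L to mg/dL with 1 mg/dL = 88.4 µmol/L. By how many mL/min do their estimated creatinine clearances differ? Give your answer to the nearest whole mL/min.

26 mL/min

Patient 1: CrCl = (140 − 41) × 88.2 / (72 × 2.9) × 0.85 = 8731.8 / 208.80 × 0.85 ≈ 35.5 mL/min
Patient 2: SCr = 359 / 88.4 = 4.061 mg/dL
Patient 2: CrCl = (140 − 76) × 45.2 / (72 × 4.061) = 2892.8 / 292.39 ≈ 9.9 mL/min
|35.5 − 9.9| = 25.6 mL/min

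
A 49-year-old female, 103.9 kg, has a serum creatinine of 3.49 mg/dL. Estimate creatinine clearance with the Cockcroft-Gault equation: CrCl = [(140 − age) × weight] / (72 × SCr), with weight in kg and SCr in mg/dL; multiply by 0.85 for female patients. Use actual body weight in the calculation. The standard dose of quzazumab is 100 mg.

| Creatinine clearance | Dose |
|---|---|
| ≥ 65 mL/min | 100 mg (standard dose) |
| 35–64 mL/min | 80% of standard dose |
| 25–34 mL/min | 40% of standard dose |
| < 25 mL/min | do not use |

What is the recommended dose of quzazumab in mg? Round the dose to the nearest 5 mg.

40 mg

CrCl = (140 − 49) × 103.9 / (72 × 3.49) × 0.85 = 9454.9 / 251.28 × 0.85 ≈ 32.0 mL/min
CrCl ≈ 32 mL/min → bracket 25–34 mL/min.
40% of 100 mg = 40 mg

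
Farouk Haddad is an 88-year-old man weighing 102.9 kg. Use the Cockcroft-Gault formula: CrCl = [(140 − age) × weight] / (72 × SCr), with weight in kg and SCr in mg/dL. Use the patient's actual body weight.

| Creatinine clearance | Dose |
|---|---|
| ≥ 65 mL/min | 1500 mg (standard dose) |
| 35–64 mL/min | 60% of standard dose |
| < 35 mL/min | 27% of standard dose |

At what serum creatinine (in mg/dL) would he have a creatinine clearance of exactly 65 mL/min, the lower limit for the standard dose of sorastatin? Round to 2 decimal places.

1.14 mg/dL

Standard dose requires CrCl ≥ 65 mL/min.
Set (140 − 88) × 102.9 / (72 × SCr) = 65
SCr = (140 − 88) × 102.9 / (72 × 65) = 1.143 mg/dL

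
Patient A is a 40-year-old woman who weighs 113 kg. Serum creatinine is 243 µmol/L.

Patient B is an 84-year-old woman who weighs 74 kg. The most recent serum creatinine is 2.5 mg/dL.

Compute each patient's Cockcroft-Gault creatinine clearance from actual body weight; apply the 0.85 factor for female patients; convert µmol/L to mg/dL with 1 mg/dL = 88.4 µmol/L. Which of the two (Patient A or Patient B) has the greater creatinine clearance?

Patient A: SCr = 243 / 88.4 = 2.749 mg/dL
Patient A: CrCl = (140 − 40) × 113 / (72 × 2.749) × 0.85 = 11300.0 / 197.93 × 0.85 ≈ 48.5 mL/min
Patient B: CrCl = (140 − 84) × 74 / (72 × 2.5) × 0.85 = 4144.0 / 180.00 × 0.85 ≈ 19.6 mL/min
48.5 vs 19.6 mL/min → Patient A is higher.

Patient A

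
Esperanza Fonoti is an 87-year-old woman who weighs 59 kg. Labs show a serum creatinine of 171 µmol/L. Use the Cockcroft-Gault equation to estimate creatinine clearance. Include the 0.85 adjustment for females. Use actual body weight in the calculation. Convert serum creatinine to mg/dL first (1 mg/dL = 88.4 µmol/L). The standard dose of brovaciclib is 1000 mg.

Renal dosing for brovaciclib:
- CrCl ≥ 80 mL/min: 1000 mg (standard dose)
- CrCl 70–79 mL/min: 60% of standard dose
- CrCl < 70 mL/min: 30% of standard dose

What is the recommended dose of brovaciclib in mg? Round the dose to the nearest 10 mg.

300 mg

SCr = 171 / 88.4 = 1.934 mg/dL
CrCl = (140 − 87) × 59 / (72 × 1.934) × 0.85 = 3127.0 / 139.25 × 0.85 ≈ 19.1 mL/min
CrCl ≈ 19 mL/min → bracket < 70 mL/min.
30% of 1000 mg = 300 mg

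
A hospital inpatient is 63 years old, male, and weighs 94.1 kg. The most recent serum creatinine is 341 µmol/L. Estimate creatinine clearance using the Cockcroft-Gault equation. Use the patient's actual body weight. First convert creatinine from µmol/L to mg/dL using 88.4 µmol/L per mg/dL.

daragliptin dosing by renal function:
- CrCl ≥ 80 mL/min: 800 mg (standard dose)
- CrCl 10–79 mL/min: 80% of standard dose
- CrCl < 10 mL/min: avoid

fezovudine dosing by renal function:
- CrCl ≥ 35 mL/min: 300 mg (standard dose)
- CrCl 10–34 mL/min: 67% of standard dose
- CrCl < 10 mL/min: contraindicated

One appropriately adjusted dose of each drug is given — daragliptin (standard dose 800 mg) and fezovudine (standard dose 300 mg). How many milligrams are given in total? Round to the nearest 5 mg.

840 mg

SCr = 341 / 88.4 = 3.857 mg/dL
CrCl = (140 − 63) × 94.1 / (72 × 3.857) = 7245.7 / 277.70 ≈ 26.1 mL/min
CrCl ≈ 26 mL/min.
daragliptin: 10–79 mL/min → 80% of 800 mg = 640 mg.
fezovudine: 10–34 mL/min → 67% of 300 mg = 201 mg.
Total = 640 + 201 = 841 mg.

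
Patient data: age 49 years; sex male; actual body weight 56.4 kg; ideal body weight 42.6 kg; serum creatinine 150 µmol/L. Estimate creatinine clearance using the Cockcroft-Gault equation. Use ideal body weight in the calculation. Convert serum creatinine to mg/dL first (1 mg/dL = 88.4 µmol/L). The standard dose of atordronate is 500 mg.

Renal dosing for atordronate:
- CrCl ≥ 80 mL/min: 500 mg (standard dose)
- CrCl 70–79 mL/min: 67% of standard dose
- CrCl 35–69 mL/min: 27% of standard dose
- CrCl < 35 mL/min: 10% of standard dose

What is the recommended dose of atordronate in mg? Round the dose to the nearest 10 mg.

50 mg

SCr = 150 / 88.4 = 1.697 mg/dL
CrCl = (140 − 49) × 42.6 / (72 × 1.697) = 3876.6 / 122.18 ≈ 31.7 mL/min
CrCl ≈ 32 mL/min → bracket < 35 mL/min.
10% of 500 mg = 50 mg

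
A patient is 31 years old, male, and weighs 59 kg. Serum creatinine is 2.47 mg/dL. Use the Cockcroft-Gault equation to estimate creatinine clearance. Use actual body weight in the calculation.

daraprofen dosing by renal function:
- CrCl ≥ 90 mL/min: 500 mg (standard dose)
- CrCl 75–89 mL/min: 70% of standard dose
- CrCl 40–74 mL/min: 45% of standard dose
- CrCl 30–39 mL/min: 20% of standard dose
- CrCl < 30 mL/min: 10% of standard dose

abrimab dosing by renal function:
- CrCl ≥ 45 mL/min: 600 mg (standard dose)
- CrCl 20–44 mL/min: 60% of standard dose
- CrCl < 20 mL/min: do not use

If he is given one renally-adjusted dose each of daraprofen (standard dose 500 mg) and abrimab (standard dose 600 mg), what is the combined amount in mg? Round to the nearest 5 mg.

460 mg

CrCl = (140 − 31) × 59 / (72 × 2.47) = 6431.0 / 177.84 ≈ 36.2 mL/min
CrCl ≈ 36 mL/min.
daraprofen: 30–39 mL/min → 20% of 500 mg = 100 mg.
abrimab: 20–44 mL/min → 60% of 600 mg = 360 mg.
Total = 100 + 360 = 460 mg.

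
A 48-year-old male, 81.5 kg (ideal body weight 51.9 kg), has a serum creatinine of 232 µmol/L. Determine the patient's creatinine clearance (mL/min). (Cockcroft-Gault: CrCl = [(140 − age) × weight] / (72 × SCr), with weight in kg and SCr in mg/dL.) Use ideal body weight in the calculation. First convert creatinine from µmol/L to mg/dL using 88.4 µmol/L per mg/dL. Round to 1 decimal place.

SCr = 232 / 88.4 = 2.624 mg/dL
CrCl = (140 − 48) × 51.9 / (72 × 2.624) = 4774.8 / 188.93 ≈ 25.3 mL/min

25.3 mL/min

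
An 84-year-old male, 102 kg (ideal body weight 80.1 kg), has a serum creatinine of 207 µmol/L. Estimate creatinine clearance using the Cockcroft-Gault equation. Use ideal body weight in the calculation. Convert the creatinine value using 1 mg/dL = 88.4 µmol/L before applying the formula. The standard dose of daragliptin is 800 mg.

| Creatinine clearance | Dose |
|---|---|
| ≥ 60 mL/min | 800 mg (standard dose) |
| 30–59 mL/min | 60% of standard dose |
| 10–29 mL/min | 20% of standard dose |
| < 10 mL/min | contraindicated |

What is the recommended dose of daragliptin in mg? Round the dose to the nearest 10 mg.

SCr = 207 / 88.4 = 2.342 mg/dL
CrCl = (140 − 84) × 80.1 / (72 × 2.342) = 4485.6 / 168.62 ≈ 26.6 mL/min
CrCl ≈ 27 mL/min → bracket 10–29 mL/min.
20% of 800 mg = 160 mg

160 mg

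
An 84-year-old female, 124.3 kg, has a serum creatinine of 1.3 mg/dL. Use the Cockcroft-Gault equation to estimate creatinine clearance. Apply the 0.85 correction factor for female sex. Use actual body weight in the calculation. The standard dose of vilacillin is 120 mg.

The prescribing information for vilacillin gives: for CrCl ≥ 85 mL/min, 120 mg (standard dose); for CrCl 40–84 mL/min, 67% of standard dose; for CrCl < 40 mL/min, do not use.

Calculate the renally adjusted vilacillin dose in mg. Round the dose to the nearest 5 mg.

CrCl = (140 − 84) × 124.3 / (72 × 1.3) × 0.85 = 6960.8 / 93.60 × 0.85 ≈ 63.2 mL/min
CrCl ≈ 63 mL/min → bracket 40–84 mL/min.
67% of 120 mg = 80.4 mg → 80 mg

80 mg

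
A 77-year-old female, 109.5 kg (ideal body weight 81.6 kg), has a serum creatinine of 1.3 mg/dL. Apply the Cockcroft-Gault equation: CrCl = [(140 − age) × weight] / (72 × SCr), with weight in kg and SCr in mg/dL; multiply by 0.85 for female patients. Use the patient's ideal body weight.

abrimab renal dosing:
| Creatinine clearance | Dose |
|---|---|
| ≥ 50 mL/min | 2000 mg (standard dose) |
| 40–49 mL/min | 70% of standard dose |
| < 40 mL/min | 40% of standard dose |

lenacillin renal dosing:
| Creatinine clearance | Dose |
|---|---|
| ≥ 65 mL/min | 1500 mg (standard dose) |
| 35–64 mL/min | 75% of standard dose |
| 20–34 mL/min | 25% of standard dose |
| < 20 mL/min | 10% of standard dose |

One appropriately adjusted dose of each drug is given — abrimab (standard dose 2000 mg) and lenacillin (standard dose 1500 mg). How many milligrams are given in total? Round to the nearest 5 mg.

CrCl = (140 − 77) × 81.6 / (72 × 1.3) × 0.85 = 5140.8 / 93.60 × 0.85 ≈ 46.7 mL/min
CrCl ≈ 47 mL/min.
abrimab: 40–49 mL/min → 70% of 2000 mg = 1400 mg.
lenacillin: 35–64 mL/min → 75% of 1500 mg = 1125 mg.
Total = 1400 + 1125 = 2525 mg.

2525 mg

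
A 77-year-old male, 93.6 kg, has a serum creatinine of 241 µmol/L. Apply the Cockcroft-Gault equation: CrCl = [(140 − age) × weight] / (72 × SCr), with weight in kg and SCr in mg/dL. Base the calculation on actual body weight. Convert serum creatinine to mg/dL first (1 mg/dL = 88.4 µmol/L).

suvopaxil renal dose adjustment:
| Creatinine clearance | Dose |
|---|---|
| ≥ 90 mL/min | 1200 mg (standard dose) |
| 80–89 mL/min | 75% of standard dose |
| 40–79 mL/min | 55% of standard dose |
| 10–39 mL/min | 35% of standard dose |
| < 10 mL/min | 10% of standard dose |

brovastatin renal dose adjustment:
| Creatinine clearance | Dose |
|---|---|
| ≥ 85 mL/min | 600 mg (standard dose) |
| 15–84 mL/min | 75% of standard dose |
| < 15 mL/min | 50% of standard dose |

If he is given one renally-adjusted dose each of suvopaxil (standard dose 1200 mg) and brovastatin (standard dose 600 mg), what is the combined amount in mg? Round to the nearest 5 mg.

SCr = 241 / 88.4 = 2.726 mg/dL
CrCl = (140 − 77) × 93.6 / (72 × 2.726) = 5896.8 / 196.27 ≈ 30.0 mL/min
CrCl ≈ 30 mL/min.
suvopaxil: 10–39 mL/min → 35% of 1200 mg = 420 mg.
brovastatin: 15–84 mL/min → 75% of 600 mg = 450 mg.
Total = 420 + 450 = 870 mg.

870 mg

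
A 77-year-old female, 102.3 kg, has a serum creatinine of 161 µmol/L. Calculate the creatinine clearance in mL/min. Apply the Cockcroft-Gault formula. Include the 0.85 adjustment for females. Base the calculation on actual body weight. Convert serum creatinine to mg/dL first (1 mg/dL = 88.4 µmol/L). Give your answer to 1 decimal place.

41.8 mL/min

SCr = 161 / 88.4 = 1.821 mg/dL
CrCl = (140 − 77) × 102.3 / (72 × 1.821) × 0.85 = 6444.9 / 131.11 × 0.85 ≈ 41.8 mL/min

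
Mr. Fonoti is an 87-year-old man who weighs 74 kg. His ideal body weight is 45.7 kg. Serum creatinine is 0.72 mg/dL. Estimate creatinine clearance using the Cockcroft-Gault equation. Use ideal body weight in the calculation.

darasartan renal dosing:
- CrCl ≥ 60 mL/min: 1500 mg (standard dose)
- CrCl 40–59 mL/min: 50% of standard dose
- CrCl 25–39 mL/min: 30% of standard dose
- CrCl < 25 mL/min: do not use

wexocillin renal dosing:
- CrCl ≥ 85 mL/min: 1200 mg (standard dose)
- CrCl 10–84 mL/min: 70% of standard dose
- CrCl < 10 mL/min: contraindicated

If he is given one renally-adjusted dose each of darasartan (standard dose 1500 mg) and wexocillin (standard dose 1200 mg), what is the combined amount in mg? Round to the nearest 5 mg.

CrCl = (140 − 87) × 45.7 / (72 × 0.72) = 2422.1 / 51.84 ≈ 46.7 mL/min
CrCl ≈ 47 mL/min.
darasartan: 40–59 mL/min → 50% of 1500 mg = 750 mg.
wexocillin: 10–84 mL/min → 70% of 1200 mg = 840 mg.
Total = 750 + 840 = 1590 mg.

1590 mg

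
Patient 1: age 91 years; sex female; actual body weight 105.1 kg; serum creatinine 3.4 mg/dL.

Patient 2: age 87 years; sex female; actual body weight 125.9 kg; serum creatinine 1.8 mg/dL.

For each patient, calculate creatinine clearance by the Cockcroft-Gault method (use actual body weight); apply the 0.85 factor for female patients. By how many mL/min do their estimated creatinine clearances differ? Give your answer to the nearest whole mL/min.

26 mL/min

Patient 1: CrCl = (140 − 91) × 105.1 / (72 × 3.4) × 0.85 = 5149.9 / 244.80 × 0.85 ≈ 17.9 mL/min
Patient 2: CrCl = (140 − 87) × 125.9 / (72 × 1.8) × 0.85 = 6672.7 / 129.60 × 0.85 ≈ 43.8 mL/min
|17.9 − 43.8| = 25.9 mL/min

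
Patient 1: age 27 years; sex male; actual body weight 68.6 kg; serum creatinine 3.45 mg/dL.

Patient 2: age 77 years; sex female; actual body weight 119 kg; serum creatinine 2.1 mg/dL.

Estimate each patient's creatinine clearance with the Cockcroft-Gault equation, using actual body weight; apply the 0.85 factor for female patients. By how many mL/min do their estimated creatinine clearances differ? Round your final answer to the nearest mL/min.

11 mL/min

Patient 1: CrCl = (140 − 27) × 68.6 / (72 × 3.45) = 7751.8 / 248.40 ≈ 31.2 mL/min
Patient 2: CrCl = (140 − 77) × 119 / (72 × 2.1) × 0.85 = 7497.0 / 151.20 × 0.85 ≈ 42.1 mL/min
|31.2 − 42.1| = 10.9 mL/min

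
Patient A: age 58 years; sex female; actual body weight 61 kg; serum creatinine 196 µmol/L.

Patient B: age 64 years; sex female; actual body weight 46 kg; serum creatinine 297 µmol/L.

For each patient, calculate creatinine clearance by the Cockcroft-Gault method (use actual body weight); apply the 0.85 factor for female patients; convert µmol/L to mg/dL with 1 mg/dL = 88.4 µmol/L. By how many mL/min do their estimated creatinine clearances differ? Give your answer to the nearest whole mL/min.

Patient A: SCr = 196 / 88.4 = 2.217 mg/dL
Patient A: CrCl = (140 − 58) × 61 / (72 × 2.217) × 0.85 = 5002.0 / 159.62 × 0.85 ≈ 26.6 mL/min
Patient B: SCr = 297 / 88.4 = 3.36 mg/dL
Patient B: CrCl = (140 − 64) × 46 / (72 × 3.36) × 0.85 = 3496.0 / 241.92 × 0.85 ≈ 12.3 mL/min
|26.6 − 12.3| = 14.3 mL/min

14 mL/min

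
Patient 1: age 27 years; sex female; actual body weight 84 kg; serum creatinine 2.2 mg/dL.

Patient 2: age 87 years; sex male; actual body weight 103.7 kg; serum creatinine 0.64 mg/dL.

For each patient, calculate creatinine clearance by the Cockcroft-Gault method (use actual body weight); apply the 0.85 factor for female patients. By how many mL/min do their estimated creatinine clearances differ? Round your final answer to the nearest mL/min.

68 mL/min

Patient 1: CrCl = (140 − 27) × 84 / (72 × 2.2) × 0.85 = 9492.0 / 158.40 × 0.85 ≈ 50.9 mL/min
Patient 2: CrCl = (140 − 87) × 103.7 / (72 × 0.64) = 5496.1 / 46.08 ≈ 119.3 mL/min
|50.9 − 119.3| = 68.4 mL/min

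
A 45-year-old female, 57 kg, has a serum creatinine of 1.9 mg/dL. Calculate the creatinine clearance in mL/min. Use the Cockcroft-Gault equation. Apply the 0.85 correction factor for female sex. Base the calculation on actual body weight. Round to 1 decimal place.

CrCl = (140 − 45) × 57 / (72 × 1.9) × 0.85 = 5415.0 / 136.80 × 0.85 ≈ 33.6 mL/min

33.6 mL/min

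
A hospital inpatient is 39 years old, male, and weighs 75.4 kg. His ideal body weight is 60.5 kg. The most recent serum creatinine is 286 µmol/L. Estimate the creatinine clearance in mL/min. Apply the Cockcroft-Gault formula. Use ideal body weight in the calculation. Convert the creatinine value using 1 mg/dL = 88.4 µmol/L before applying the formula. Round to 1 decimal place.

26.2 mL/min

SCr = 286 / 88.4 = 3.235 mg/dL
CrCl = (140 − 39) × 60.5 / (72 × 3.235) = 6110.5 / 232.92 ≈ 26.2 mL/min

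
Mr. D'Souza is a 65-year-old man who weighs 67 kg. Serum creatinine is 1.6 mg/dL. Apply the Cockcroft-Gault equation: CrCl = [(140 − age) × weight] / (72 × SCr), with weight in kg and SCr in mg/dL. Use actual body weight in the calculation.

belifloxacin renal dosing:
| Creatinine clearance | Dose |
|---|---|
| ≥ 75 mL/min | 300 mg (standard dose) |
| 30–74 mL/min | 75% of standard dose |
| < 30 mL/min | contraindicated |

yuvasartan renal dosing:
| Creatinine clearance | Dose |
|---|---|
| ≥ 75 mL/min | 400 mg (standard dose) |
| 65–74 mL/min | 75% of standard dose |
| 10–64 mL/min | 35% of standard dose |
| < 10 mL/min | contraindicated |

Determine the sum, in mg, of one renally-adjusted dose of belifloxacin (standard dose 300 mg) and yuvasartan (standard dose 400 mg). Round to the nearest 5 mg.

365 mg

CrCl = (140 − 65) × 67 / (72 × 1.6) = 5025.0 / 115.20 ≈ 43.6 mL/min
CrCl ≈ 44 mL/min.
belifloxacin: 30–74 mL/min → 75% of 300 mg = 225 mg.
yuvasartan: 10–64 mL/min → 35% of 400 mg = 140 mg.
Total = 225 + 140 = 365 mg.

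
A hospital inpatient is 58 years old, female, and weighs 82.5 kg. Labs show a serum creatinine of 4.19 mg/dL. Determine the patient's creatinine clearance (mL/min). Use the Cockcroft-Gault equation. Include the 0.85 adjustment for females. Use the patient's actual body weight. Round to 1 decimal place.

19.1 mL/min

CrCl = (140 − 58) × 82.5 / (72 × 4.19) × 0.85 = 6765.0 / 301.68 × 0.85 ≈ 19.1 mL/min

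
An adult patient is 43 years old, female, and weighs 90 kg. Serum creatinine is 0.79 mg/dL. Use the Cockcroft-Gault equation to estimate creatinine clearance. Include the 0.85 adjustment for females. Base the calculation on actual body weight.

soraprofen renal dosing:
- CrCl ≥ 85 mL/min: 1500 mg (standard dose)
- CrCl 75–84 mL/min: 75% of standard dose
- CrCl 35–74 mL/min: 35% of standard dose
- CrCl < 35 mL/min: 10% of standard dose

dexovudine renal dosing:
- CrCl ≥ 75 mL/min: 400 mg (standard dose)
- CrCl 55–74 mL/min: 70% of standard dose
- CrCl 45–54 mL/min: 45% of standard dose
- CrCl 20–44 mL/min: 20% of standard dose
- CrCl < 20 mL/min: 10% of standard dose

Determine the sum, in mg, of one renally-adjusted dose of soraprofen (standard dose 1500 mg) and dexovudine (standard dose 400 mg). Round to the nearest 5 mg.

CrCl = (140 − 43) × 90 / (72 × 0.79) × 0.85 = 8730.0 / 56.88 × 0.85 ≈ 130.5 mL/min
CrCl ≈ 130 mL/min.
soraprofen: ≥ 85 mL/min → 100% of 1500 mg = 1500 mg.
dexovudine: ≥ 75 mL/min → 100% of 400 mg = 400 mg.
Total = 1500 + 400 = 1900 mg.

1900 mg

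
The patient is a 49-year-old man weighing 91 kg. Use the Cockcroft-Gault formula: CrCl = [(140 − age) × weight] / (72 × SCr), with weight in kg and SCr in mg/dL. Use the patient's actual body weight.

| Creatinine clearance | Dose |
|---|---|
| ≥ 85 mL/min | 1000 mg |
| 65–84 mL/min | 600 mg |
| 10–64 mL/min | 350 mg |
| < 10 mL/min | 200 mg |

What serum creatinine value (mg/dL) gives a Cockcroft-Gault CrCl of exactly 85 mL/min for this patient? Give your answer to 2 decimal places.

1.35 mg/dL

Standard dose requires CrCl ≥ 85 mL/min.
Set (140 − 49) × 91 / (72 × SCr) = 85
SCr = (140 − 49) × 91 / (72 × 85) = 1.353 mg/dL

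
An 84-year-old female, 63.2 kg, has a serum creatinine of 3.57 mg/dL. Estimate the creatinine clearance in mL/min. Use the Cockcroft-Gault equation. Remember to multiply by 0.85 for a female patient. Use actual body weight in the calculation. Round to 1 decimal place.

CrCl = (140 − 84) × 63.2 / (72 × 3.57) × 0.85 = 3539.2 / 257.04 × 0.85 ≈ 11.7 mL/min

11.7 mL/min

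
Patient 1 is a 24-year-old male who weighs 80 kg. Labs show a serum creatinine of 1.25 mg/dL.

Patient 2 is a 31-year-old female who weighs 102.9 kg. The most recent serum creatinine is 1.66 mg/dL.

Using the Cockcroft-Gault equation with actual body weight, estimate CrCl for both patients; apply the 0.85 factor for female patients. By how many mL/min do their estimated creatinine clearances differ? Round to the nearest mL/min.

Patient 1: CrCl = (140 − 24) × 80 / (72 × 1.25) = 9280.0 / 90.00 ≈ 103.1 mL/min
Patient 2: CrCl = (140 − 31) × 102.9 / (72 × 1.66) × 0.85 = 11216.1 / 119.52 × 0.85 ≈ 79.8 mL/min
|103.1 − 79.8| = 23.3 mL/min

23 mL/min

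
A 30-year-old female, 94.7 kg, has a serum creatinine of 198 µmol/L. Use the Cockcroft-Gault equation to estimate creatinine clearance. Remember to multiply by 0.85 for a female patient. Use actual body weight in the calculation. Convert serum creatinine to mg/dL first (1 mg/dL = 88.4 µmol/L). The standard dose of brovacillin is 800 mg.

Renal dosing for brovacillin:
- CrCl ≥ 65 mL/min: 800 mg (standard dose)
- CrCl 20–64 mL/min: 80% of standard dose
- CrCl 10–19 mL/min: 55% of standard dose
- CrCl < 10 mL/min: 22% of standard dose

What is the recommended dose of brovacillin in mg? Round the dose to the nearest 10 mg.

SCr = 198 / 88.4 = 2.24 mg/dL
CrCl = (140 − 30) × 94.7 / (72 × 2.24) × 0.85 = 10417.0 / 161.28 × 0.85 ≈ 54.9 mL/min
CrCl ≈ 55 mL/min → bracket 20–64 mL/min.
80% of 800 mg = 640 mg

640 mg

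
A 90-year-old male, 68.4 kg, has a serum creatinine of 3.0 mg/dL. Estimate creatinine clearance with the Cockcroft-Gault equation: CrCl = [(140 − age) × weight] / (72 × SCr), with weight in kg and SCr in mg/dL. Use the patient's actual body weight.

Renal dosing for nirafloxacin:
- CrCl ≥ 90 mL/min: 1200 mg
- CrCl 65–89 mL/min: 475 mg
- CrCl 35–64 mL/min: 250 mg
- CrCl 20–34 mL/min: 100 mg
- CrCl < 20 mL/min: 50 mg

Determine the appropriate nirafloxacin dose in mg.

CrCl = (140 − 90) × 68.4 / (72 × 3) = 3420.0 / 216.00 ≈ 15.8 mL/min
CrCl ≈ 16 mL/min → bracket < 20 mL/min.
Dose for this bracket: 50 mg.

50 mg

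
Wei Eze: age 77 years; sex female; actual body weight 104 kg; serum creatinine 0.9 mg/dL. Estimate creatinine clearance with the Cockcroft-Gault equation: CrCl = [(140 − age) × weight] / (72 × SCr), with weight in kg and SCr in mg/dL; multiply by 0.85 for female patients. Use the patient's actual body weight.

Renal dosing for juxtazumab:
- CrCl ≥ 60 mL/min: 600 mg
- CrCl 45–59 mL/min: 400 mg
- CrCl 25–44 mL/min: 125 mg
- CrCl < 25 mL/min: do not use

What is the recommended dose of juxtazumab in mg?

600 mg

CrCl = (140 − 77) × 104 / (72 × 0.9) × 0.85 = 6552.0 / 64.80 × 0.85 ≈ 85.9 mL/min
CrCl ≈ 86 mL/min → bracket ≥ 60 mL/min.
Dose for this bracket: 600 mg.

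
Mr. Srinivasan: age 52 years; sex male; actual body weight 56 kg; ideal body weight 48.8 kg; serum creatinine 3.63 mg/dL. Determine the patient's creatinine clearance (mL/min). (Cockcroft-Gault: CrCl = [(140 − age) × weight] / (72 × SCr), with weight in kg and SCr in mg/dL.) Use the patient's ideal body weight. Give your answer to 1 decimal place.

CrCl = (140 − 52) × 48.8 / (72 × 3.63) = 4294.4 / 261.36 ≈ 16.4 mL/min

16.4 mL/min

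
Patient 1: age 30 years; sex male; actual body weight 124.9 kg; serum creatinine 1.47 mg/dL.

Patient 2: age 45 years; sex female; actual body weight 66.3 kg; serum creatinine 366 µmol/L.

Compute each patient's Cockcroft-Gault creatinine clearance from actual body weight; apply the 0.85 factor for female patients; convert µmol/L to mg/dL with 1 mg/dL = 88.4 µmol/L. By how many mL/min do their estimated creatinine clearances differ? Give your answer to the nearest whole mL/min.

112 mL/min

Patient 1: CrCl = (140 − 30) × 124.9 / (72 × 1.47) = 13739.0 / 105.84 ≈ 129.8 mL/min
Patient 2: SCr = 366 / 88.4 = 4.14 mg/dL
Patient 2: CrCl = (140 − 45) × 66.3 / (72 × 4.14) × 0.85 = 6298.5 / 298.08 × 0.85 ≈ 18.0 mL/min
|129.8 − 18.0| = 111.8 mL/min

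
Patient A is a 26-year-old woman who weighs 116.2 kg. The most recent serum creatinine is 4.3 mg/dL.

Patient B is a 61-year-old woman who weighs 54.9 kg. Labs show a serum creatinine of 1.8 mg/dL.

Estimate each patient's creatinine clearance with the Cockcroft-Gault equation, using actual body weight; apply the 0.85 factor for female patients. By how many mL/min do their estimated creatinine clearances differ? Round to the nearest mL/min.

8 mL/min

Patient A: CrCl = (140 − 26) × 116.2 / (72 × 4.3) × 0.85 = 13246.8 / 309.60 × 0.85 ≈ 36.4 mL/min
Patient B: CrCl = (140 − 61) × 54.9 / (72 × 1.8) × 0.85 = 4337.1 / 129.60 × 0.85 ≈ 28.4 mL/min
|36.4 − 28.4| = 8.0 mL/min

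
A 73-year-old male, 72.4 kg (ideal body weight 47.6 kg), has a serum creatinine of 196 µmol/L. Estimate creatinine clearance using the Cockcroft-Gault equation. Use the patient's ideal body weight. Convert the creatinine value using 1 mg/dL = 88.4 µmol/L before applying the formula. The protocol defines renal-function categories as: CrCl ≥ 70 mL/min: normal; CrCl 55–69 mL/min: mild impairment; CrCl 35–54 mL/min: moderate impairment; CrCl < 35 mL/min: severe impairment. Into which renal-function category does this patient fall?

SCr = 196 / 88.4 = 2.217 mg/dL
CrCl = (140 − 73) × 47.6 / (72 × 2.217) = 3189.2 / 159.62 ≈ 20.0 mL/min
20 mL/min falls in the 'severe impairment' range.

severe impairment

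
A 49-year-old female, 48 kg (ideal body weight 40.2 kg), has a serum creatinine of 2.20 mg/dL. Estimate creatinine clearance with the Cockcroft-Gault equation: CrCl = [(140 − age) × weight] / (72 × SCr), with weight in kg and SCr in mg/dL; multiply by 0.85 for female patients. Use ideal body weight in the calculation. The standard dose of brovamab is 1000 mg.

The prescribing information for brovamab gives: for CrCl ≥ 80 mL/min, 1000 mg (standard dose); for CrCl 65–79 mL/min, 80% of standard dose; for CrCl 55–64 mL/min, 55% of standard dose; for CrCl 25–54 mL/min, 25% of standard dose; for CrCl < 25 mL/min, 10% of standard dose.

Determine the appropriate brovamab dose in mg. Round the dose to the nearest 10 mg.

100 mg

CrCl = (140 − 49) × 40.2 / (72 × 2.2) × 0.85 = 3658.2 / 158.40 × 0.85 ≈ 19.6 mL/min
CrCl ≈ 20 mL/min → bracket < 25 mL/min.
10% of 1000 mg = 100 mg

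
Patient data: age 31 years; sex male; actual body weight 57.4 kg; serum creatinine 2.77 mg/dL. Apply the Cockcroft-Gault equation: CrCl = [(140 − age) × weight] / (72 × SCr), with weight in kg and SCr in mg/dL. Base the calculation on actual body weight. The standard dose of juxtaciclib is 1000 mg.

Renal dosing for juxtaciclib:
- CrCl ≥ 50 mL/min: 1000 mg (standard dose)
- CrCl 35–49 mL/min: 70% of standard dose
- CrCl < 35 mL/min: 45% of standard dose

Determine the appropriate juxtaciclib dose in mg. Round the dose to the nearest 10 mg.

CrCl = (140 − 31) × 57.4 / (72 × 2.77) = 6256.6 / 199.44 ≈ 31.4 mL/min
CrCl ≈ 31 mL/min → bracket < 35 mL/min.
45% of 1000 mg = 450 mg

450 mg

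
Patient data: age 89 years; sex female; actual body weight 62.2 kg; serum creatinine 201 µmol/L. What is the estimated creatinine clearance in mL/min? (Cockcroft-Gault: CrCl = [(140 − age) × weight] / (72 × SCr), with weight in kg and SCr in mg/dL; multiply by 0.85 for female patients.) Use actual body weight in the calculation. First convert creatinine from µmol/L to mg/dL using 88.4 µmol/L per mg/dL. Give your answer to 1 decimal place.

16.5 mL/min

SCr = 201 / 88.4 = 2.274 mg/dL
CrCl = (140 − 89) × 62.2 / (72 × 2.274) × 0.85 = 3172.2 / 163.73 × 0.85 ≈ 16.5 mL/min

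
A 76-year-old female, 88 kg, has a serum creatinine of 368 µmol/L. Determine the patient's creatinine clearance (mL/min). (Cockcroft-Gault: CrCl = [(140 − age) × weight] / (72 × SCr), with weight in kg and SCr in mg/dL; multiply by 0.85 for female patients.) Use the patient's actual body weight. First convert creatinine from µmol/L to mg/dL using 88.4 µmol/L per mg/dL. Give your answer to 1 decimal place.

SCr = 368 / 88.4 = 4.163 mg/dL
CrCl = (140 − 76) × 88 / (72 × 4.163) × 0.85 = 5632.0 / 299.74 × 0.85 ≈ 16.0 mL/min

16.0 mL/min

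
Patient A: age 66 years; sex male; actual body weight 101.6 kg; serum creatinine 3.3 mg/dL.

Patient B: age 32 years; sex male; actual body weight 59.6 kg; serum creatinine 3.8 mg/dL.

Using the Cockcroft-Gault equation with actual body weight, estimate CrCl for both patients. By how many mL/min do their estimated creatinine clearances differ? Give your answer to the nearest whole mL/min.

8 mL/min

Patient A: CrCl = (140 − 66) × 101.6 / (72 × 3.3) = 7518.4 / 237.60 ≈ 31.6 mL/min
Patient B: CrCl = (140 − 32) × 59.6 / (72 × 3.8) = 6436.8 / 273.60 ≈ 23.5 mL/min
|31.6 − 23.5| = 8.1 mL/min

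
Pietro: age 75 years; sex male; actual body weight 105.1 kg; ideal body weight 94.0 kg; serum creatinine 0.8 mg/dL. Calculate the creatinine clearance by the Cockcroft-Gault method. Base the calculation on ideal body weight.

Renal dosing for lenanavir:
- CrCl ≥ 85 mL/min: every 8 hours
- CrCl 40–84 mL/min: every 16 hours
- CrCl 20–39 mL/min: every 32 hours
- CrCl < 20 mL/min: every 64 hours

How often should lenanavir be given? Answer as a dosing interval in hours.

every 8 hours

CrCl = (140 − 75) × 94 / (72 × 0.8) = 6110.0 / 57.60 ≈ 106.1 mL/min
CrCl ≈ 106 mL/min → bracket ≥ 85 mL/min → every 8 hours.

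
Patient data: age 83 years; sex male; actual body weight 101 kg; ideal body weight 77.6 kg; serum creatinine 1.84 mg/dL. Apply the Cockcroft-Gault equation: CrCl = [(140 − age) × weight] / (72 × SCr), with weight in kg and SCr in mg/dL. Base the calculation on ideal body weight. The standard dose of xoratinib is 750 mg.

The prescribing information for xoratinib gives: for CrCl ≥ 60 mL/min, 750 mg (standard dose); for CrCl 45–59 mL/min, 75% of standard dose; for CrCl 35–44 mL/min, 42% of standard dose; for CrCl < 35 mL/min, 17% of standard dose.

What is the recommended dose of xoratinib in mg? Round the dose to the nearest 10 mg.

CrCl = (140 − 83) × 77.6 / (72 × 1.84) = 4423.2 / 132.48 ≈ 33.4 mL/min
CrCl ≈ 33 mL/min → bracket < 35 mL/min.
17% of 750 mg = 127.5 mg → 130 mg

130 mg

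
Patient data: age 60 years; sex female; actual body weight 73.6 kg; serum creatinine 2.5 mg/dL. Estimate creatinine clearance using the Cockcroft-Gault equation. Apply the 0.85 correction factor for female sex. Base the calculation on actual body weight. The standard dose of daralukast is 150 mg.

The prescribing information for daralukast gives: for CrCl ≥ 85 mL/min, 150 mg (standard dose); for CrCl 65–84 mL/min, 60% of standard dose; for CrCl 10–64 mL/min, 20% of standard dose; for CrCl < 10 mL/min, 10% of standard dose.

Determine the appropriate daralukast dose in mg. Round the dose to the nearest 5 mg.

CrCl = (140 − 60) × 73.6 / (72 × 2.5) × 0.85 = 5888.0 / 180.00 × 0.85 ≈ 27.8 mL/min
CrCl ≈ 28 mL/min → bracket 10–64 mL/min.
20% of 150 mg = 30 mg

30 mg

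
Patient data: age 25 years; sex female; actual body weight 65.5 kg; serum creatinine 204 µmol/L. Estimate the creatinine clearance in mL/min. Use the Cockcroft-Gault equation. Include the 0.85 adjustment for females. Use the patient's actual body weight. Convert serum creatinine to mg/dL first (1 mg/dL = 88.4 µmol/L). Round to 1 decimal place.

38.5 mL/min

SCr = 204 / 88.4 = 2.308 mg/dL
CrCl = (140 − 25) × 65.5 / (72 × 2.308) × 0.85 = 7532.5 / 166.18 × 0.85 ≈ 38.5 mL/min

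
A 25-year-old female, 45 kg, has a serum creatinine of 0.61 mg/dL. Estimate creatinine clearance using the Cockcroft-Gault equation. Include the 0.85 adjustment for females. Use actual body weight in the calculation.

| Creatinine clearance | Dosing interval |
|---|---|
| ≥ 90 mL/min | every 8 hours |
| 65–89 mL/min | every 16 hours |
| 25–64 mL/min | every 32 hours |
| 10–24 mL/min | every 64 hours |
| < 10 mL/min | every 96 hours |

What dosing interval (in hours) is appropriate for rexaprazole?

CrCl = (140 − 25) × 45 / (72 × 0.61) × 0.85 = 5175.0 / 43.92 × 0.85 ≈ 100.2 mL/min
CrCl ≈ 100 mL/min → bracket ≥ 90 mL/min → every 8 hours.

every 8 hours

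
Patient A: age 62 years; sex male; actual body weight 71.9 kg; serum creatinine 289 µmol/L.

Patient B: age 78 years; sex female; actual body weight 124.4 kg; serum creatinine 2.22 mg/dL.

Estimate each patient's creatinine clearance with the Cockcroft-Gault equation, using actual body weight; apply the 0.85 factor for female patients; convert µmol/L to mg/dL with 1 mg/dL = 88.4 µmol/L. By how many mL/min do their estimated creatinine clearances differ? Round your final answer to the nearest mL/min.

Patient A: SCr = 289 / 88.4 = 3.269 mg/dL
Patient A: CrCl = (140 − 62) × 71.9 / (72 × 3.269) = 5608.2 / 235.37 ≈ 23.8 mL/min
Patient B: CrCl = (140 − 78) × 124.4 / (72 × 2.22) × 0.85 = 7712.8 / 159.84 × 0.85 ≈ 41.0 mL/min
|23.8 − 41.0| = 17.2 mL/min

17 mL/min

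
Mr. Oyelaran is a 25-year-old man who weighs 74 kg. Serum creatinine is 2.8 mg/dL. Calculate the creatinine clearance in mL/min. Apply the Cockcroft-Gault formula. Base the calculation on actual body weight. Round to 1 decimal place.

42.2 mL/min

CrCl = (140 − 25) × 74 / (72 × 2.8) = 8510.0 / 201.60 ≈ 42.2 mL/min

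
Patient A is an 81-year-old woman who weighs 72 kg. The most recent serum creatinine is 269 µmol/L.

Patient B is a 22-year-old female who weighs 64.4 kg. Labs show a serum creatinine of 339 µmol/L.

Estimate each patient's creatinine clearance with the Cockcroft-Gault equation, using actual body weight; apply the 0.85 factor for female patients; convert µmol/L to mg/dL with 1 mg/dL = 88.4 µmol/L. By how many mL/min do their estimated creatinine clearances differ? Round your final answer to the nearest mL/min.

7 mL/min

Patient A: SCr = 269 / 88.4 = 3.043 mg/dL
Patient A: CrCl = (140 − 81) × 72 / (72 × 3.043) × 0.85 = 4248.0 / 219.10 × 0.85 ≈ 16.5 mL/min
Patient B: SCr = 339 / 88.4 = 3.835 mg/dL
Patient B: CrCl = (140 − 22) × 64.4 / (72 × 3.835) × 0.85 = 7599.2 / 276.12 × 0.85 ≈ 23.4 mL/min
|16.5 − 23.4| = 6.9 mL/min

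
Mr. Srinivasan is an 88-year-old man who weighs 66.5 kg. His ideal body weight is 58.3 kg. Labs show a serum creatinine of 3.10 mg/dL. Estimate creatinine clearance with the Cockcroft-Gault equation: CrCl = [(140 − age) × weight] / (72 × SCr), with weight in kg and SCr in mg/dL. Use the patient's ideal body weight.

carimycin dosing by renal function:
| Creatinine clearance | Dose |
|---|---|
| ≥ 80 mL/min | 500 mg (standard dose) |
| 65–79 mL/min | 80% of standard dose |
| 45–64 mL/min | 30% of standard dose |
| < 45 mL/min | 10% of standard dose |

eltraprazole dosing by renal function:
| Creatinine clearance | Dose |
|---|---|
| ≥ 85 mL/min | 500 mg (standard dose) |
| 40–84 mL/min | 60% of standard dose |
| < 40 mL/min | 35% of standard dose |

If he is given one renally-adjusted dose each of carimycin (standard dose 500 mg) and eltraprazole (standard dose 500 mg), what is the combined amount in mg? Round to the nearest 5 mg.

225 mg

CrCl = (140 − 88) × 58.3 / (72 × 3.1) = 3031.6 / 223.20 ≈ 13.6 mL/min
CrCl ≈ 14 mL/min.
carimycin: < 45 mL/min → 10% of 500 mg = 50 mg.
eltraprazole: < 40 mL/min → 35% of 500 mg = 175 mg.
Total = 50 + 175 = 225 mg.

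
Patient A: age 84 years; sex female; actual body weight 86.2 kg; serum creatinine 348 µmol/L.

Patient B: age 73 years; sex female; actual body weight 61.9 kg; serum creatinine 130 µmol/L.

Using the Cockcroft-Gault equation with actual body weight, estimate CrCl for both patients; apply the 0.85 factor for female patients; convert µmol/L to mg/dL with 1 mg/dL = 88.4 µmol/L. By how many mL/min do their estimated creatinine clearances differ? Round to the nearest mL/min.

Patient A: SCr = 348 / 88.4 = 3.937 mg/dL
Patient A: CrCl = (140 − 84) × 86.2 / (72 × 3.937) × 0.85 = 4827.2 / 283.46 × 0.85 ≈ 14.5 mL/min
Patient B: SCr = 130 / 88.4 = 1.471 mg/dL
Patient B: CrCl = (140 − 73) × 61.9 / (72 × 1.471) × 0.85 = 4147.3 / 105.91 × 0.85 ≈ 33.3 mL/min
|14.5 − 33.3| = 18.8 mL/min

19 mL/min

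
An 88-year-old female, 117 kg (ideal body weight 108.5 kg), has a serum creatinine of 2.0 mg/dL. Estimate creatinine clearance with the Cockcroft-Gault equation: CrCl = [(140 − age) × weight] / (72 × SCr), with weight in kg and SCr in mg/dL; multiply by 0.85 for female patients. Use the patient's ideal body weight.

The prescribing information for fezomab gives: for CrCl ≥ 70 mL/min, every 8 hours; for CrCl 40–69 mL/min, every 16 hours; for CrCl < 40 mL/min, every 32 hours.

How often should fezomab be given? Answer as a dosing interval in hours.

every 32 hours

CrCl = (140 − 88) × 108.5 / (72 × 2) × 0.85 = 5642.0 / 144.00 × 0.85 ≈ 33.3 mL/min
CrCl ≈ 33 mL/min → bracket < 40 mL/min → every 32 hours.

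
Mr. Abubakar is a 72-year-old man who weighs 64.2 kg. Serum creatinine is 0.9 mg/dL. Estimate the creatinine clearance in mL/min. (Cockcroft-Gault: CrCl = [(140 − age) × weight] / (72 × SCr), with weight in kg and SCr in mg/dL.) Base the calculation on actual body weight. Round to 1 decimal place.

67.4 mL/min

CrCl = (140 − 72) × 64.2 / (72 × 0.9) = 4365.6 / 64.80 ≈ 67.4 mL/min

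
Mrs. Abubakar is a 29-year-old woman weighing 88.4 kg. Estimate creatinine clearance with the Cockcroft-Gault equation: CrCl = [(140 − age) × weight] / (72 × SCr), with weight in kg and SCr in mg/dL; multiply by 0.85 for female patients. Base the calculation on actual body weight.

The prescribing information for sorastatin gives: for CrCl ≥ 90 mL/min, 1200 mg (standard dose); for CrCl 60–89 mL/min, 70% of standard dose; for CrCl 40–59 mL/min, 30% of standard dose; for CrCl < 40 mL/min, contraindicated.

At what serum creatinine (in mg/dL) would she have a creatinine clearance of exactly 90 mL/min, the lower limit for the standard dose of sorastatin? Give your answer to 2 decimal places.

Standard dose requires CrCl ≥ 90 mL/min.
Set (140 − 29) × 88.4 × 0.85 / (72 × SCr) = 90
SCr = (140 − 29) × 88.4 × 0.85 / (72 × 90) = 1.287 mg/dL

1.29 mg/dL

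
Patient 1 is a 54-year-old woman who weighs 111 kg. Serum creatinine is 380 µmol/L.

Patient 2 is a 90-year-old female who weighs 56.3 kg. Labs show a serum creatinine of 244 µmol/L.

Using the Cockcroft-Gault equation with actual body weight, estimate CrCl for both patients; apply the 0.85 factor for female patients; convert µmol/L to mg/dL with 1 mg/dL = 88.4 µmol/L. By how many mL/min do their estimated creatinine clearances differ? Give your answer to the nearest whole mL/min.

14 mL/min

Patient 1: SCr = 380 / 88.4 = 4.299 mg/dL
Patient 1: CrCl = (140 − 54) × 111 / (72 × 4.299) × 0.85 = 9546.0 / 309.53 × 0.85 ≈ 26.2 mL/min
Patient 2: SCr = 244 / 88.4 = 2.76 mg/dL
Patient 2: CrCl = (140 − 90) × 56.3 / (72 × 2.76) × 0.85 = 2815.0 / 198.72 × 0.85 ≈ 12.0 mL/min
|26.2 − 12.0| = 14.2 mL/min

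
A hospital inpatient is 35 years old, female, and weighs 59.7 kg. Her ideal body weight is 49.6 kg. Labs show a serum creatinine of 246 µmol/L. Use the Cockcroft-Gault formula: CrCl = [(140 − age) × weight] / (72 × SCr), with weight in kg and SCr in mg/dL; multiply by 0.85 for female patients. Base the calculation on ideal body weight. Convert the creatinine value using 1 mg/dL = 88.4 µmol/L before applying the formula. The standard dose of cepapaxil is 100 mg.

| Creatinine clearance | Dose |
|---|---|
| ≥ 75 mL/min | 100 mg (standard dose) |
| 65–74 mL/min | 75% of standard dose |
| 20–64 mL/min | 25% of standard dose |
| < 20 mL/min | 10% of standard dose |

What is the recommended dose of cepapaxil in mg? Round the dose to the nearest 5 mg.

25 mg

SCr = 246 / 88.4 = 2.783 mg/dL
CrCl = (140 − 35) × 49.6 / (72 × 2.783) × 0.85 = 5208.0 / 200.38 × 0.85 ≈ 22.1 mL/min
CrCl ≈ 22 mL/min → bracket 20–64 mL/min.
25% of 100 mg = 25 mg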